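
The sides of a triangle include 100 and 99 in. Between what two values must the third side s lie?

By the triangle inequality, s must be less than 100 + 99 = 199 and greater than |100 − 99| = 1.

1 < s < 199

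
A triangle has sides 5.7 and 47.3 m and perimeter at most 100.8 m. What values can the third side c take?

41.6 < c ≤ 47.8

Triangle inequality alone gives 41.6 < c < 53.0.
The perimeter condition gives c ≤ 100.8 − 5.7 − 47.3 = 47.8.
Intersecting the two: 41.6 < c ≤ 47.8.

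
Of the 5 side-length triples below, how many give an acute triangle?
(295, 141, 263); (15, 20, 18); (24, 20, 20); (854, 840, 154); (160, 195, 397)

3

(295,141,263): 141²+263² = 89050 > 87025 = 295² → acute
(15,20,18): 15²+18² = 549 > 400 = 20² → acute
(24,20,20): 20²+20² = 800 > 576 = 24² → acute
(854,840,154): 154²+840² = 729316 = 854² → right
(160,195,397): 160+195 ≤ 397, not a triangle
3 of the 5 are acute.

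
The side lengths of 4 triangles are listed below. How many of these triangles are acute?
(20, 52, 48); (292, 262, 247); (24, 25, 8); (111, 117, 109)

3

(20,52,48): 20²+48² = 2704 = 52² → right
(292,262,247): 247²+262² = 129653 > 85264 = 292² → acute
(24,25,8): 8²+24² = 640 > 625 = 25² → acute
(111,117,109): 109²+111² = 24202 > 13689 = 117² → acute
3 of the 4 are acute.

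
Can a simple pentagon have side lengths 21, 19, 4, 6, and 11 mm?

A pentagon exists iff every side is shorter than the sum of the others — equivalently, the longest side is less than the sum of the rest.
Longest side 21 < 40 (sum of the remaining 4), so yes.

Yes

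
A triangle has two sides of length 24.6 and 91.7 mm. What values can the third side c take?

By the triangle inequality, c must be less than 24.6 + 91.7 = 116.3 and greater than |24.6 − 91.7| = 67.1.

67.1 < c < 116.3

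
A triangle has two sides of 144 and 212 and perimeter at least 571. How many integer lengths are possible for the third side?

141

Triangle inequality: 68 < x < 356. Perimeter ≥ 571 gives x ≥ 571 − 144 − 212 = 215.
So 215 ≤ x < 356; integers 215 through 355: 141 values.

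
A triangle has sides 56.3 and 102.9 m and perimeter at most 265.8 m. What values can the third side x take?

Triangle inequality alone gives 46.6 < x < 159.2.
The perimeter condition gives x ≤ 265.8 − 56.3 − 102.9 = 106.6.
Intersecting the two: 46.6 < x ≤ 106.6.

46.6 < x ≤ 106.6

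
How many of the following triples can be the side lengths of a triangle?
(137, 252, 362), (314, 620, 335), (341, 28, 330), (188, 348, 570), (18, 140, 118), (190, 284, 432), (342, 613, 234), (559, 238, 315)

4

(137,252,362): 137+252 > 362 → valid
(314,335,620): 314+335 > 620 → valid
(28,330,341): 28+330 > 341 → valid
(188,348,570): 188+348 ≤ 570 → not valid
(18,118,140): 18+118 ≤ 140 → not valid
(190,284,432): 190+284 > 432 → valid
(234,342,613): 234+342 ≤ 613 → not valid
(238,315,559): 238+315 ≤ 559 → not valid
4 of the 8 triples form a triangle.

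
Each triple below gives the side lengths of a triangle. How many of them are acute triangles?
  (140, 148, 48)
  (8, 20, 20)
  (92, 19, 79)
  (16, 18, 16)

2

(140,148,48): 48²+140² = 21904 = 148² → right
(8,20,20): 8²+20² = 464 > 400 = 20² → acute
(92,19,79): 19²+79² = 6602 < 8464 = 92² → obtuse
(16,18,16): 16²+16² = 512 > 324 = 18² → acute
2 of the 4 are acute.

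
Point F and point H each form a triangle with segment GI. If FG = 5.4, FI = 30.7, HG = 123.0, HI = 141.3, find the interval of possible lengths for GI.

From triangle FGI: |5.4 − 30.7| < GI < 5.4 + 30.7, i.e. 25.3 < GI < 36.1.
From triangle HGI: 18.3 < GI < 264.3.
Both must hold, so GI lies in the intersection.

25.3 < GI < 36.1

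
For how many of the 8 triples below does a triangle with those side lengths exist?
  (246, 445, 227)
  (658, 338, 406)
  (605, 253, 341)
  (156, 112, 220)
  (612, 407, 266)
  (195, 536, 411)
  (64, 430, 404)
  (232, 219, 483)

6

(227,246,445): 227+246 > 445 → valid
(338,406,658): 338+406 > 658 → valid
(253,341,605): 253+341 ≤ 605 → not valid
(112,156,220): 112+156 > 220 → valid
(266,407,612): 266+407 > 612 → valid
(195,411,536): 195+411 > 536 → valid
(64,404,430): 64+404 > 430 → valid
(219,232,483): 219+232 ≤ 483 → not valid
6 of the 8 triples form a triangle.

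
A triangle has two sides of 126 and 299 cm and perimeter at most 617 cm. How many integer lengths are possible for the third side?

Triangle inequality: 173 < x < 425. Perimeter ≤ 617 gives x ≤ 617 − 126 − 299 = 192.
So 173 < x ≤ 192; integers 174 through 192: 19 values.

19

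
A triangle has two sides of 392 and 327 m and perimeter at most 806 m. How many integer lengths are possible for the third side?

Triangle inequality: 65 < x < 719. Perimeter ≤ 806 gives x ≤ 806 − 392 − 327 = 87.
So 65 < x ≤ 87; integers 66 through 87: 22 values.

22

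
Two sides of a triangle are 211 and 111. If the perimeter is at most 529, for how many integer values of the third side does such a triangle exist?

107

Triangle inequality: 100 < x < 322. Perimeter ≤ 529 gives x ≤ 529 − 211 − 111 = 207.
So 100 < x ≤ 207; integers 101 through 207: 107 values.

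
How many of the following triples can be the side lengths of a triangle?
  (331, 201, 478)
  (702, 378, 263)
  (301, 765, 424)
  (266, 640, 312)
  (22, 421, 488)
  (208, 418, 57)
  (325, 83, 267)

2

(201,331,478): 201+331 > 478 → valid
(263,378,702): 263+378 ≤ 702 → not valid
(301,424,765): 301+424 ≤ 765 → not valid
(266,312,640): 266+312 ≤ 640 → not valid
(22,421,488): 22+421 ≤ 488 → not valid
(57,208,418): 57+208 ≤ 418 → not valid
(83,267,325): 83+267 > 325 → valid
2 of the 7 triples form a triangle.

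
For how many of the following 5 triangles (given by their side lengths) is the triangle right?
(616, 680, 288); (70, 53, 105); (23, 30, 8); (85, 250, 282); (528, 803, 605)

(616,680,288): 288²+616² = 462400 = 680² → right
(70,53,105): 53²+70² = 7709 < 11025 = 105² → obtuse
(23,30,8): 8²+23² = 593 < 900 = 30² → obtuse
(85,250,282): 85²+250² = 69725 < 79524 = 282² → obtuse
(528,803,605): 528²+605² = 644809 = 803² → right
2 of the 5 are right.

2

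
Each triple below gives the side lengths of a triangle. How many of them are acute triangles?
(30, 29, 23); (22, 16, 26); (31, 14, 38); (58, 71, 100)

(30,29,23): 23²+29² = 1370 > 900 = 30² → acute
(22,16,26): 16²+22² = 740 > 676 = 26² → acute
(31,14,38): 14²+31² = 1157 < 1444 = 38² → obtuse
(58,71,100): 58²+71² = 8405 < 10000 = 100² → obtuse
2 of the 4 are acute.

2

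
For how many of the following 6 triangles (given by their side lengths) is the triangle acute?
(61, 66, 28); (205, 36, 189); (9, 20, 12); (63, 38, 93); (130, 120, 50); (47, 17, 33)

(61,66,28): 28²+61² = 4505 > 4356 = 66² → acute
(205,36,189): 36²+189² = 37017 < 42025 = 205² → obtuse
(9,20,12): 9²+12² = 225 < 400 = 20² → obtuse
(63,38,93): 38²+63² = 5413 < 8649 = 93² → obtuse
(130,120,50): 50²+120² = 16900 = 130² → right
(47,17,33): 17²+33² = 1378 < 2209 = 47² → obtuse
1 of the 6 is acute.

1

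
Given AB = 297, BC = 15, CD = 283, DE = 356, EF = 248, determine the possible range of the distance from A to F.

0 ≤ AF ≤ 1199

The maximum is all hops collinear in one direction: 297 + 15 + 283 + 356 + 248 = 1199.
The longest hop is 356; the others sum to 843. Since 356 ≤ 843, the path can fold back on itself completely, so the minimum distance is 0.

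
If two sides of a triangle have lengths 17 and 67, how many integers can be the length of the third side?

33

The third side lies in the open interval (50, 84).
Integers from 51 to 83 inclusive: 83 − 51 + 1 = 33.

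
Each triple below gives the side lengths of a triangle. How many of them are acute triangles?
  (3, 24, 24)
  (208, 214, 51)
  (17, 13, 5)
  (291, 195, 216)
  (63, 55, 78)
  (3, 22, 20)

3

(3,24,24): 3²+24² = 585 > 576 = 24² → acute
(208,214,51): 51²+208² = 45865 > 45796 = 214² → acute
(17,13,5): 5²+13² = 194 < 289 = 17² → obtuse
(291,195,216): 195²+216² = 84681 = 291² → right
(63,55,78): 55²+63² = 6994 > 6084 = 78² → acute
(3,22,20): 3²+20² = 409 < 484 = 22² → obtuse
3 of the 6 are acute.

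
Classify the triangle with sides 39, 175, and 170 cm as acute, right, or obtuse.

Compare the square of the longest side to the sum of squares of the other two: 39² + 170² = 30421 < 30625 = 175².

obtuse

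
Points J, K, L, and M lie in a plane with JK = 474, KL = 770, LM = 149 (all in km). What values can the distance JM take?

147 ≤ JM ≤ 1393 km

The maximum is all hops collinear in one direction: 474 + 770 + 149 = 1393.
The longest hop is 770; the others sum to 623. Folding the others back against it leaves at least 770 − 623 = 147.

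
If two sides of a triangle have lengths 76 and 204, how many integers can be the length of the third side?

151

The third side lies in the open interval (128, 280).
Integers from 129 to 279 inclusive: 279 − 129 + 1 = 151.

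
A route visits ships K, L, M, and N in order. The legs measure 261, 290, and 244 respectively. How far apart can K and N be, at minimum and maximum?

The maximum is all hops collinear in one direction: 261 + 290 + 244 = 795.
The longest hop is 290; the others sum to 505. Since 290 ≤ 505, the path can fold back on itself completely, so the minimum distance is 0.

0 ≤ KN ≤ 795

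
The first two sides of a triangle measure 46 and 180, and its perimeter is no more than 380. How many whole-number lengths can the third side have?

20

Triangle inequality: 134 < x < 226. Perimeter ≤ 380 gives x ≤ 380 − 46 − 180 = 154.
So 134 < x ≤ 154; integers 135 through 154: 20 values.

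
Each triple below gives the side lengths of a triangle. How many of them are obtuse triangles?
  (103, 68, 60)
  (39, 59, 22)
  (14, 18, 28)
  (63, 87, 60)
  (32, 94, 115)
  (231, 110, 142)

5

(103,68,60): 60²+68² = 8224 < 10609 = 103² → obtuse
(39,59,22): 22²+39² = 2005 < 3481 = 59² → obtuse
(14,18,28): 14²+18² = 520 < 784 = 28² → obtuse
(63,87,60): 60²+63² = 7569 = 87² → right
(32,94,115): 32²+94² = 9860 < 13225 = 115² → obtuse
(231,110,142): 110²+142² = 32264 < 53361 = 231² → obtuse
5 of the 6 are obtuse.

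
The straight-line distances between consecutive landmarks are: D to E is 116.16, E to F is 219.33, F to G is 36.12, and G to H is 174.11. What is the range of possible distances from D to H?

The maximum is all hops collinear in one direction: 116.16 + 219.33 + 36.12 + 174.11 = 545.72.
The longest hop is 219.33; the others sum to 326.39. Since 219.33 ≤ 326.39, the path can fold back on itself completely, so the minimum distance is 0.

0 ≤ DH ≤ 545.72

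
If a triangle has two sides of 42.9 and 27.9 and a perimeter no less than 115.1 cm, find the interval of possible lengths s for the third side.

44.3 ≤ s < 70.8 cm

Triangle inequality alone gives 15.0 < s < 70.8.
The perimeter condition gives s ≥ 115.1 − 42.9 − 27.9 = 44.3.
Intersecting the two: 44.3 ≤ s < 70.8.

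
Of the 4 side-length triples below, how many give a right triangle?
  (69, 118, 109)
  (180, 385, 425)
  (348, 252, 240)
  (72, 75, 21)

(69,118,109): 69²+109² = 16642 > 13924 = 118² → acute
(180,385,425): 180²+385² = 180625 = 425² → right
(348,252,240): 240²+252² = 121104 = 348² → right
(72,75,21): 21²+72² = 5625 = 75² → right
3 of the 4 are right.

3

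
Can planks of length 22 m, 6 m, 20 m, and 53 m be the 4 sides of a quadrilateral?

For a quadrilateral, each side must be shorter than the sum of the others.
Here the longest side is 53, but the remaining 3 sides sum to only 48.

No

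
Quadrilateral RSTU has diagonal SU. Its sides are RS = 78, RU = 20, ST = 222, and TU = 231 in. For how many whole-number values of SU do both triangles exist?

39

From triangle RSU: 58 < SU < 98.
From triangle TSU: 9 < SU < 453.
Intersection: 58 < SU < 98, so integers 59 through 97: 39 values.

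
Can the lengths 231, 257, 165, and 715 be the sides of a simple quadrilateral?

For a quadrilateral, each side must be shorter than the sum of the others.
Here the longest side is 715, but the remaining 3 sides sum to only 653.

No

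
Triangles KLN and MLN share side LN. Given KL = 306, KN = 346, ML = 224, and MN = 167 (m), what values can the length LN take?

57 < LN < 391

From triangle KLN: |306 − 346| < LN < 306 + 346, i.e. 40 < LN < 652.
From triangle MLN: 57 < LN < 391.
Both must hold, so LN lies in the intersection.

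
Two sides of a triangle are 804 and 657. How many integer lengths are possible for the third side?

The third side lies in the open interval (147, 1461).
Integers from 148 to 1460 inclusive: 1460 − 148 + 1 = 1313.

1313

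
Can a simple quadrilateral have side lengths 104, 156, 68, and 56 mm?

Yes

A quadrilateral exists iff every side is shorter than the sum of the others — equivalently, the longest side is less than the sum of the rest.
Longest side 156 < 228 (sum of the remaining 3), so yes.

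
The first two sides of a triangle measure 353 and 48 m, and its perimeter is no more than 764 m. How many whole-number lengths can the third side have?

Triangle inequality: 305 < x < 401. Perimeter ≤ 764 gives x ≤ 764 − 353 − 48 = 363.
So 305 < x ≤ 363; integers 306 through 363: 58 values.

58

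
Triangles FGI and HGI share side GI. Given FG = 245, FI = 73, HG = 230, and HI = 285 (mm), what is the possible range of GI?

From triangle FGI: |245 − 73| < GI < 245 + 73, i.e. 172 < GI < 318.
From triangle HGI: 55 < GI < 515.
Both must hold, so GI lies in the intersection.

172 < GI < 318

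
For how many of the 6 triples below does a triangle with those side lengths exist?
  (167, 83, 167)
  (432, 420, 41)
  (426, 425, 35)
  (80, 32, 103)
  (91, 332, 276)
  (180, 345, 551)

(83,167,167): 83+167 > 167 → valid
(41,420,432): 41+420 > 432 → valid
(35,425,426): 35+425 > 426 → valid
(32,80,103): 32+80 > 103 → valid
(91,276,332): 91+276 > 332 → valid
(180,345,551): 180+345 ≤ 551 → not valid
5 of the 6 triples form a triangle.

5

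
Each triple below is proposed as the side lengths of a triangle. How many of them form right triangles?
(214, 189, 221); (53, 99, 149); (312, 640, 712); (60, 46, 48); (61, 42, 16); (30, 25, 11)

(214,189,221): 189²+214² = 81517 > 48841 = 221² → acute
(53,99,149): 53²+99² = 12610 < 22201 = 149² → obtuse
(312,640,712): 312²+640² = 506944 = 712² → right
(60,46,48): 46²+48² = 4420 > 3600 = 60² → acute
(61,42,16): 16+42 ≤ 61, not a triangle
(30,25,11): 11²+25² = 746 < 900 = 30² → obtuse
1 of the 6 is right.

1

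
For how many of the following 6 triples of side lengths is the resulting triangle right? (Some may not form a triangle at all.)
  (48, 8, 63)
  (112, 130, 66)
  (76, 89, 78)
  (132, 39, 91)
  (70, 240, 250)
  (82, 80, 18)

3

(48,8,63): 8+48 ≤ 63, not a triangle
(112,130,66): 66²+112² = 16900 = 130² → right
(76,89,78): 76²+78² = 11860 > 7921 = 89² → acute
(132,39,91): 39+91 ≤ 132, not a triangle
(70,240,250): 70²+240² = 62500 = 250² → right
(82,80,18): 18²+80² = 6724 = 82² → right
3 of the 6 are right.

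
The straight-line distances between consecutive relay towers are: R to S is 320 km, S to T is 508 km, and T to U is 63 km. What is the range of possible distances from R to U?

125 ≤ RU ≤ 891 km

The maximum is all hops collinear in one direction: 320 + 508 + 63 = 891.
The longest hop is 508; the others sum to 383. Folding the others back against it leaves at least 508 − 383 = 125.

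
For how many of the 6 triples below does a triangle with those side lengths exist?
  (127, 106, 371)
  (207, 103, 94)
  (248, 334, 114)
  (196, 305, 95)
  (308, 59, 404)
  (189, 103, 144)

(106,127,371): 106+127 ≤ 371 → not valid
(94,103,207): 94+103 ≤ 207 → not valid
(114,248,334): 114+248 > 334 → valid
(95,196,305): 95+196 ≤ 305 → not valid
(59,308,404): 59+308 ≤ 404 → not valid
(103,144,189): 103+144 > 189 → valid
2 of the 6 triples form a triangle.

2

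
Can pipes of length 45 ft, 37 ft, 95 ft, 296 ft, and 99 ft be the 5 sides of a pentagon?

No

For a pentagon, each side must be shorter than the sum of the others.
Here the longest side is 296, but the remaining 4 sides sum to only 276.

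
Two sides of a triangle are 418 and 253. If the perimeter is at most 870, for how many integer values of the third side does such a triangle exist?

34

Triangle inequality: 165 < x < 671. Perimeter ≤ 870 gives x ≤ 870 − 418 − 253 = 199.
So 165 < x ≤ 199; integers 166 through 199: 34 values.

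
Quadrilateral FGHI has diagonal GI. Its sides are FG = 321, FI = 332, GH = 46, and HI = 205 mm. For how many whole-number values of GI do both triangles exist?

91

From triangle FGI: 11 < GI < 653.
From triangle HGI: 159 < GI < 251.
Intersection: 159 < GI < 251, so integers 160 through 250: 91 values.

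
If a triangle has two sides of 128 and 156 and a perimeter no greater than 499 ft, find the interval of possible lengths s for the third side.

28 < s ≤ 215

Triangle inequality alone gives 28 < s < 284.
The perimeter condition gives s ≤ 499 − 128 − 156 = 215.
Intersecting the two: 28 < s ≤ 215.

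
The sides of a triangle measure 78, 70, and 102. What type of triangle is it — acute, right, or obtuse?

Compare the square of the longest side to the sum of squares of the other two: 70² + 78² = 10984 > 10404 = 102².

acute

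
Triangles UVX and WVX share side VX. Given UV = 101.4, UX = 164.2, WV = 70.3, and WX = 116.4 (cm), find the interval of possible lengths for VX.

62.8 < VX < 186.7

From triangle UVX: |101.4 − 164.2| < VX < 101.4 + 164.2, i.e. 62.8 < VX < 265.6.
From triangle WVX: 46.1 < VX < 186.7.
Both must hold, so VX lies in the intersection.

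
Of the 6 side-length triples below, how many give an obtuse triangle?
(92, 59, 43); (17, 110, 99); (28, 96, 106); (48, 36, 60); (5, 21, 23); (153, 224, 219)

(92,59,43): 43²+59² = 5330 < 8464 = 92² → obtuse
(17,110,99): 17²+99² = 10090 < 12100 = 110² → obtuse
(28,96,106): 28²+96² = 10000 < 11236 = 106² → obtuse
(48,36,60): 36²+48² = 3600 = 60² → right
(5,21,23): 5²+21² = 466 < 529 = 23² → obtuse
(153,224,219): 153²+219² = 71370 > 50176 = 224² → acute
4 of the 6 are obtuse.

4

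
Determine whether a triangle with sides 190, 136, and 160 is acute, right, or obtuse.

acute

Compare the square of the longest side to the sum of squares of the other two: 136² + 160² = 44096 > 36100 = 190².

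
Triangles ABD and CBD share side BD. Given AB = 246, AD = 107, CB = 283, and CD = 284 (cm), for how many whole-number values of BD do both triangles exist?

213

From triangle ABD: 139 < BD < 353.
From triangle CBD: 1 < BD < 567.
Intersection: 139 < BD < 353, so integers 140 through 352: 213 values.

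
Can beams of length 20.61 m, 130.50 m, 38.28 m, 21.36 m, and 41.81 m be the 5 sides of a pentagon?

For a pentagon, each side must be shorter than the sum of the others.
Here the longest side is 130.50, but the remaining 4 sides sum to only 122.06.

No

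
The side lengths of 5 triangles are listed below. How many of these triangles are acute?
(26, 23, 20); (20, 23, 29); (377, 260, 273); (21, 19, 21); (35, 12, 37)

(26,23,20): 20²+23² = 929 > 676 = 26² → acute
(20,23,29): 20²+23² = 929 > 841 = 29² → acute
(377,260,273): 260²+273² = 142129 = 377² → right
(21,19,21): 19²+21² = 802 > 441 = 21² → acute
(35,12,37): 12²+35² = 1369 = 37² → right
3 of the 5 are acute.

3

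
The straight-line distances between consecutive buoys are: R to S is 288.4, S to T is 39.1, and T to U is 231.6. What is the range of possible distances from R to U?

The maximum is all hops collinear in one direction: 288.4 + 39.1 + 231.6 = 559.1.
The longest hop is 288.4; the others sum to 270.7. Folding the others back against it leaves at least 288.4 − 270.7 = 17.7.

17.7 ≤ RU ≤ 559.1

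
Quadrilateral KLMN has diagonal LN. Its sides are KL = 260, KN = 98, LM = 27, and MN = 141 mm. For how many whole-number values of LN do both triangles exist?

5

From triangle KLN: 162 < LN < 358.
From triangle MLN: 114 < LN < 168.
Intersection: 162 < LN < 168, so integers 163 through 167: 5 values.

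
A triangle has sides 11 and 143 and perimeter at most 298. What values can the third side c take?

Triangle inequality alone gives 132 < c < 154.
The perimeter condition gives c ≤ 298 − 11 − 143 = 144.
Intersecting the two: 132 < c ≤ 144.

132 < c ≤ 144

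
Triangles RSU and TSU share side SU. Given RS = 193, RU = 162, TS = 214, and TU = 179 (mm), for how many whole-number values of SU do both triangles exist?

From triangle RSU: 31 < SU < 355.
From triangle TSU: 35 < SU < 393.
Intersection: 35 < SU < 355, so integers 36 through 354: 319 values.

319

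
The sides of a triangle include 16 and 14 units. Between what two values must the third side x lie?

2 < x < 30 (units)

By the triangle inequality, x must be less than 16 + 14 = 30 and greater than |16 − 14| = 2.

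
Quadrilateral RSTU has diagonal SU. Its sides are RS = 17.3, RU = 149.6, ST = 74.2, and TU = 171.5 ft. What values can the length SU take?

From triangle RSU: |17.3 − 149.6| < SU < 17.3 + 149.6, i.e. 132.3 < SU < 166.9.
From triangle TSU: 97.3 < SU < 245.7.
Both must hold, so SU lies in the intersection.

132.3 < SU < 166.9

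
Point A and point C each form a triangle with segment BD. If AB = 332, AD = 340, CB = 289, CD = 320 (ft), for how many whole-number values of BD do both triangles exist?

577

From triangle ABD: 8 < BD < 672.
From triangle CBD: 31 < BD < 609.
Intersection: 31 < BD < 609, so integers 32 through 608: 577 values.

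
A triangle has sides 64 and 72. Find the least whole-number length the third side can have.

9

The third side must be strictly greater than |64 − 72| = 8.
The smallest integer above 8 is 9.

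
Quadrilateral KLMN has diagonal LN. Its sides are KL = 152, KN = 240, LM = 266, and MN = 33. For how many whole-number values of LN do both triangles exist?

65

From triangle KLN: 88 < LN < 392.
From triangle MLN: 233 < LN < 299.
Intersection: 233 < LN < 299, so integers 234 through 298: 65 values.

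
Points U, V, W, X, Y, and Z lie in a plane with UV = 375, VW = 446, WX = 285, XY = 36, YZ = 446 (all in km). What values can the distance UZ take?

The maximum is all hops collinear in one direction: 375 + 446 + 285 + 36 + 446 = 1588.
The longest hop is 446; the others sum to 1142. Since 446 ≤ 1142, the path can fold back on itself completely, so the minimum distance is 0.

0 ≤ UZ ≤ 1588 km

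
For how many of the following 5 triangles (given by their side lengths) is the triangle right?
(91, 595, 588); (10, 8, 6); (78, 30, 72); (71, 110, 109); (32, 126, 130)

(91,595,588): 91²+588² = 354025 = 595² → right
(10,8,6): 6²+8² = 100 = 10² → right
(78,30,72): 30²+72² = 6084 = 78² → right
(71,110,109): 71²+109² = 16922 > 12100 = 110² → acute
(32,126,130): 32²+126² = 16900 = 130² → right
4 of the 5 are right.

4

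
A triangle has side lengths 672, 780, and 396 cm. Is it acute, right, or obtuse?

Compare the square of the longest side to the sum of squares of the other two: 396² + 672² = 608400 = 780².

right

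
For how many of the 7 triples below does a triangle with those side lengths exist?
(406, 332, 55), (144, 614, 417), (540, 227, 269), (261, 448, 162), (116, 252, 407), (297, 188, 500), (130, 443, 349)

1

(55,332,406): 55+332 ≤ 406 → not valid
(144,417,614): 144+417 ≤ 614 → not valid
(227,269,540): 227+269 ≤ 540 → not valid
(162,261,448): 162+261 ≤ 448 → not valid
(116,252,407): 116+252 ≤ 407 → not valid
(188,297,500): 188+297 ≤ 500 → not valid
(130,349,443): 130+349 > 443 → valid
1 of the 7 triples forms a triangle.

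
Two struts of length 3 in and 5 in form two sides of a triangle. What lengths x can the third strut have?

By the triangle inequality, x must be less than 3 + 5 = 8 and greater than |3 − 5| = 2.

2 < x < 8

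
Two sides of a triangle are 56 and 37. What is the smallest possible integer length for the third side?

The third side must be strictly greater than |56 − 37| = 19.
The smallest integer above 19 is 20.

20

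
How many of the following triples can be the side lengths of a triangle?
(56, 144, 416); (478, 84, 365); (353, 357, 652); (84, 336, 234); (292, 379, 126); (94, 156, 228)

3

(56,144,416): 56+144 ≤ 416 → not valid
(84,365,478): 84+365 ≤ 478 → not valid
(353,357,652): 353+357 > 652 → valid
(84,234,336): 84+234 ≤ 336 → not valid
(126,292,379): 126+292 > 379 → valid
(94,156,228): 94+156 > 228 → valid
3 of the 6 triples form a triangle.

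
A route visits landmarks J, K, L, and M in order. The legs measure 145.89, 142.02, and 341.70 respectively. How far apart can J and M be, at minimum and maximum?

53.79 ≤ JM ≤ 629.61

The maximum is all hops collinear in one direction: 145.89 + 142.02 + 341.70 = 629.61.
The longest hop is 341.70; the others sum to 287.91. Folding the others back against it leaves at least 341.70 − 287.91 = 53.79.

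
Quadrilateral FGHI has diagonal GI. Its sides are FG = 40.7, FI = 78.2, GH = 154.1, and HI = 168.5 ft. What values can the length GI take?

37.5 < GI < 118.9

From triangle FGI: |40.7 − 78.2| < GI < 40.7 + 78.2, i.e. 37.5 < GI < 118.9.
From triangle HGI: 14.4 < GI < 322.6.
Both must hold, so GI lies in the intersection.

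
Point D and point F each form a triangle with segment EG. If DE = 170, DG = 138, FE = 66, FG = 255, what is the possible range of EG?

189 < EG < 308

From triangle DEG: |170 − 138| < EG < 170 + 138, i.e. 32 < EG < 308.
From triangle FEG: 189 < EG < 321.
Both must hold, so EG lies in the intersection.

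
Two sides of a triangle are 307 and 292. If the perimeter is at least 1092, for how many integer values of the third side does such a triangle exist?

Triangle inequality: 15 < x < 599. Perimeter ≥ 1092 gives x ≥ 1092 − 307 − 292 = 493.
So 493 ≤ x < 599; integers 493 through 598: 106 values.

106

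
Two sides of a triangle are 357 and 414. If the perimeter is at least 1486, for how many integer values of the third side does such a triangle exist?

56

Triangle inequality: 57 < x < 771. Perimeter ≥ 1486 gives x ≥ 1486 − 357 − 414 = 715.
So 715 ≤ x < 771; integers 715 through 770: 56 values.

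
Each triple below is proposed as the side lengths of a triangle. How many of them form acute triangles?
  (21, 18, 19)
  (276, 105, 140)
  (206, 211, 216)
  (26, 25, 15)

(21,18,19): 18²+19² = 685 > 441 = 21² → acute
(276,105,140): 105+140 ≤ 276, not a triangle
(206,211,216): 206²+211² = 86957 > 46656 = 216² → acute
(26,25,15): 15²+25² = 850 > 676 = 26² → acute
3 of the 4 are acute.

3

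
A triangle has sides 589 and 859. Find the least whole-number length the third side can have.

The third side must be strictly greater than |589 − 859| = 270.
The smallest integer above 270 is 271.

271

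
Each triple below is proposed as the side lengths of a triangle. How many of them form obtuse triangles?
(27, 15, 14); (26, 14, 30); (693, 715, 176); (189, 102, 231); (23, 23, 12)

3

(27,15,14): 14²+15² = 421 < 729 = 27² → obtuse
(26,14,30): 14²+26² = 872 < 900 = 30² → obtuse
(693,715,176): 176²+693² = 511225 = 715² → right
(189,102,231): 102²+189² = 46125 < 53361 = 231² → obtuse
(23,23,12): 12²+23² = 673 > 529 = 23² → acute
3 of the 5 are obtuse.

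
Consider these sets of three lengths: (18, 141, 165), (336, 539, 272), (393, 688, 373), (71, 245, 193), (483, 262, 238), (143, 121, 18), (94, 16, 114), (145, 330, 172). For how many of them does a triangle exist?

(18,141,165): 18+141 ≤ 165 → not valid
(272,336,539): 272+336 > 539 → valid
(373,393,688): 373+393 > 688 → valid
(71,193,245): 71+193 > 245 → valid
(238,262,483): 238+262 > 483 → valid
(18,121,143): 18+121 ≤ 143 → not valid
(16,94,114): 16+94 ≤ 114 → not valid
(145,172,330): 145+172 ≤ 330 → not valid
4 of the 8 triples form a triangle.

4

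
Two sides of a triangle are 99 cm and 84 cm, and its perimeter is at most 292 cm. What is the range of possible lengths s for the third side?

15 < s ≤ 109

Triangle inequality alone gives 15 < s < 183.
The perimeter condition gives s ≤ 292 − 99 − 84 = 109.
Intersecting the two: 15 < s ≤ 109.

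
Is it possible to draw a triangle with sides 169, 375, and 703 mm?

No

The longest side is 703, but the other two sum to only 544.
544 < 703, so the triangle inequality fails.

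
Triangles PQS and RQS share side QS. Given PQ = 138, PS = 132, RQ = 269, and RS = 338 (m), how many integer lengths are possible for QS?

From triangle PQS: 6 < QS < 270.
From triangle RQS: 69 < QS < 607.
Intersection: 69 < QS < 270, so integers 70 through 269: 200 values.

200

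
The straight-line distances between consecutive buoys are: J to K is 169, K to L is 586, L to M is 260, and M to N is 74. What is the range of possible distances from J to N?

83 ≤ JN ≤ 1089

The maximum is all hops collinear in one direction: 169 + 586 + 260 + 74 = 1089.
The longest hop is 586; the others sum to 503. Folding the others back against it leaves at least 586 − 503 = 83.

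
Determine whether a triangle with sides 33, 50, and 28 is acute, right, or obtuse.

Compare the square of the longest side to the sum of squares of the other two: 28² + 33² = 1873 < 2500 = 50².

obtuse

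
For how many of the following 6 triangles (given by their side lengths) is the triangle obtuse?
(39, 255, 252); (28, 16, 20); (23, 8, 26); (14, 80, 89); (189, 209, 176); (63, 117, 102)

3

(39,255,252): 39²+252² = 65025 = 255² → right
(28,16,20): 16²+20² = 656 < 784 = 28² → obtuse
(23,8,26): 8²+23² = 593 < 676 = 26² → obtuse
(14,80,89): 14²+80² = 6596 < 7921 = 89² → obtuse
(189,209,176): 176²+189² = 66697 > 43681 = 209² → acute
(63,117,102): 63²+102² = 14373 > 13689 = 117² → acute
3 of the 6 are obtuse.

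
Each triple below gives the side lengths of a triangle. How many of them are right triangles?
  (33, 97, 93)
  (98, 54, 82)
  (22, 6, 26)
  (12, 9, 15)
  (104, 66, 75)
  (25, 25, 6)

(33,97,93): 33²+93² = 9738 > 9409 = 97² → acute
(98,54,82): 54²+82² = 9640 > 9604 = 98² → acute
(22,6,26): 6²+22² = 520 < 676 = 26² → obtuse
(12,9,15): 9²+12² = 225 = 15² → right
(104,66,75): 66²+75² = 9981 < 10816 = 104² → obtuse
(25,25,6): 6²+25² = 661 > 625 = 25² → acute
1 of the 6 is right.

1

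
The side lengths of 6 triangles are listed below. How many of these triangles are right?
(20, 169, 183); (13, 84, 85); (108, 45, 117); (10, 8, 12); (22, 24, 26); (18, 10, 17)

2

(20,169,183): 20²+169² = 28961 < 33489 = 183² → obtuse
(13,84,85): 13²+84² = 7225 = 85² → right
(108,45,117): 45²+108² = 13689 = 117² → right
(10,8,12): 8²+10² = 164 > 144 = 12² → acute
(22,24,26): 22²+24² = 1060 > 676 = 26² → acute
(18,10,17): 10²+17² = 389 > 324 = 18² → acute
2 of the 6 are right.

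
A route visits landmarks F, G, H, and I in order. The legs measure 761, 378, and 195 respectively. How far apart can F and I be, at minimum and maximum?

The maximum is all hops collinear in one direction: 761 + 378 + 195 = 1334.
The longest hop is 761; the others sum to 573. Folding the others back against it leaves at least 761 − 573 = 188.

188 ≤ FI ≤ 1334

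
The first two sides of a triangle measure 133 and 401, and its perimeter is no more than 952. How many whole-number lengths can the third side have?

150

Triangle inequality: 268 < x < 534. Perimeter ≤ 952 gives x ≤ 952 − 133 − 401 = 418.
So 268 < x ≤ 418; integers 269 through 418: 150 values.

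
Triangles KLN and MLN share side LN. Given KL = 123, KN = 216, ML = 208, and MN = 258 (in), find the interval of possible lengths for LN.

From triangle KLN: |123 − 216| < LN < 123 + 216, i.e. 93 < LN < 339.
From triangle MLN: 50 < LN < 466.
Both must hold, so LN lies in the intersection.

93 < LN < 339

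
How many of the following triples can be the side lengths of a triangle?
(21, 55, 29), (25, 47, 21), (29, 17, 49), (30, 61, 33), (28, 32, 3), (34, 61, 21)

1

(21,29,55): 21+29 ≤ 55 → not valid
(21,25,47): 21+25 ≤ 47 → not valid
(17,29,49): 17+29 ≤ 49 → not valid
(30,33,61): 30+33 > 61 → valid
(3,28,32): 3+28 ≤ 32 → not valid
(21,34,61): 21+34 ≤ 61 → not valid
1 of the 6 triples forms a triangle.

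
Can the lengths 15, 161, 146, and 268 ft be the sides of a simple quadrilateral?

Yes

A quadrilateral exists iff every side is shorter than the sum of the others — equivalently, the longest side is less than the sum of the rest.
Longest side 268 < 322 (sum of the remaining 3), so yes.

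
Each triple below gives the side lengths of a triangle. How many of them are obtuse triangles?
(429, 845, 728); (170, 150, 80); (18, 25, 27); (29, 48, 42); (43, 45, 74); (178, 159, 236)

(429,845,728): 429²+728² = 714025 = 845² → right
(170,150,80): 80²+150² = 28900 = 170² → right
(18,25,27): 18²+25² = 949 > 729 = 27² → acute
(29,48,42): 29²+42² = 2605 > 2304 = 48² → acute
(43,45,74): 43²+45² = 3874 < 5476 = 74² → obtuse
(178,159,236): 159²+178² = 56965 > 55696 = 236² → acute
1 of the 6 is obtuse.

1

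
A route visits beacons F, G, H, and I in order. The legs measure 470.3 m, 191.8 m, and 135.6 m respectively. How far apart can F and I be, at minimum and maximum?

142.9 ≤ FI ≤ 797.7 m

The maximum is all hops collinear in one direction: 470.3 + 191.8 + 135.6 = 797.7.
The longest hop is 470.3; the others sum to 327.4. Folding the others back against it leaves at least 470.3 − 327.4 = 142.9.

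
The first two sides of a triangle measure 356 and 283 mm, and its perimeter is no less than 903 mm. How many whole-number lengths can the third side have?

Triangle inequality: 73 < x < 639. Perimeter ≥ 903 gives x ≥ 903 − 356 − 283 = 264.
So 264 ≤ x < 639; integers 264 through 638: 375 values.

375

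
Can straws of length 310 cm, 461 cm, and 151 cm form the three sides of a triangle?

No

The two shorter sides sum to 461, exactly equal to the longest side 461.
That gives only a degenerate (flat) triangle — the inequality must be strict.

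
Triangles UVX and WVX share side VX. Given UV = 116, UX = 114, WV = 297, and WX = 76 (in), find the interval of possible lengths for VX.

From triangle UVX: |116 − 114| < VX < 116 + 114, i.e. 2 < VX < 230.
From triangle WVX: 221 < VX < 373.
Both must hold, so VX lies in the intersection.

221 < VX < 230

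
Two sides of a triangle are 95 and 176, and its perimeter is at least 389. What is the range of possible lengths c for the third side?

Triangle inequality alone gives 81 < c < 271.
The perimeter condition gives c ≥ 389 − 95 − 176 = 118.
Intersecting the two: 118 ≤ c < 271.

118 ≤ c < 271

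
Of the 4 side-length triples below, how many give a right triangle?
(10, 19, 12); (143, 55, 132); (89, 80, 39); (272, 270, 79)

(10,19,12): 10²+12² = 244 < 361 = 19² → obtuse
(143,55,132): 55²+132² = 20449 = 143² → right
(89,80,39): 39²+80² = 7921 = 89² → right
(272,270,79): 79²+270² = 79141 > 73984 = 272² → acute
2 of the 4 are right.

2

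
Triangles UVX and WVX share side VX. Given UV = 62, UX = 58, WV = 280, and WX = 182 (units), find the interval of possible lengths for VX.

98 < VX < 120

From triangle UVX: |62 − 58| < VX < 62 + 58, i.e. 4 < VX < 120.
From triangle WVX: 98 < VX < 462.
Both must hold, so VX lies in the intersection.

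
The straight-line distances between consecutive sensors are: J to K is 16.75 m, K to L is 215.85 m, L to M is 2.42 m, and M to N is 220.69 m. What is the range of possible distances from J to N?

The maximum is all hops collinear in one direction: 16.75 + 215.85 + 2.42 + 220.69 = 455.71.
The longest hop is 220.69; the others sum to 235.02. Since 220.69 ≤ 235.02, the path can fold back on itself completely, so the minimum distance is 0.

0 ≤ JN ≤ 455.71 m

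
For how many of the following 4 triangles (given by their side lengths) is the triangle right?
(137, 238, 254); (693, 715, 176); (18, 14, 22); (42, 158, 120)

(137,238,254): 137²+238² = 75413 > 64516 = 254² → acute
(693,715,176): 176²+693² = 511225 = 715² → right
(18,14,22): 14²+18² = 520 > 484 = 22² → acute
(42,158,120): 42²+120² = 16164 < 24964 = 158² → obtuse
1 of the 4 is right.

1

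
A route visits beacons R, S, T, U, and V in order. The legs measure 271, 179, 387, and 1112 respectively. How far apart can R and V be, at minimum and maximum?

The maximum is all hops collinear in one direction: 271 + 179 + 387 + 1112 = 1949.
The longest hop is 1112; the others sum to 837. Folding the others back against it leaves at least 1112 − 837 = 275.

275 ≤ RV ≤ 1949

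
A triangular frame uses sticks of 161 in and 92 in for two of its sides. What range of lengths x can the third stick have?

69 < x < 253

By the triangle inequality, x must be less than 161 + 92 = 253 and greater than |161 − 92| = 69.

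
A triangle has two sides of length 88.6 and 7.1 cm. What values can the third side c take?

81.5 < c < 95.7 (cm)

By the triangle inequality, c must be less than 88.6 + 7.1 = 95.7 and greater than |88.6 − 7.1| = 81.5.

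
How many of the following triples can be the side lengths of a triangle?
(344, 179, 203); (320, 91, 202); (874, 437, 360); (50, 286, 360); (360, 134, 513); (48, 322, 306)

2

(179,203,344): 179+203 > 344 → valid
(91,202,320): 91+202 ≤ 320 → not valid
(360,437,874): 360+437 ≤ 874 → not valid
(50,286,360): 50+286 ≤ 360 → not valid
(134,360,513): 134+360 ≤ 513 → not valid
(48,306,322): 48+306 > 322 → valid
2 of the 6 triples form a triangle.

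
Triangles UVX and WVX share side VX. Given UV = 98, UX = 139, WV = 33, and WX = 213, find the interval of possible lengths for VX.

From triangle UVX: |98 − 139| < VX < 98 + 139, i.e. 41 < VX < 237.
From triangle WVX: 180 < VX < 246.
Both must hold, so VX lies in the intersection.

180 < VX < 237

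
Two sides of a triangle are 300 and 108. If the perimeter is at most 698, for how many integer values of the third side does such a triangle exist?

Triangle inequality: 192 < x < 408. Perimeter ≤ 698 gives x ≤ 698 − 300 − 108 = 290.
So 192 < x ≤ 290; integers 193 through 290: 98 values.

98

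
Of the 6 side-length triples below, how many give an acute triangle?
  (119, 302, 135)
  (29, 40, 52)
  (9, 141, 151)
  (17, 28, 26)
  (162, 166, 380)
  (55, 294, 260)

1

(119,302,135): 119+135 ≤ 302, not a triangle
(29,40,52): 29²+40² = 2441 < 2704 = 52² → obtuse
(9,141,151): 9+141 ≤ 151, not a triangle
(17,28,26): 17²+26² = 965 > 784 = 28² → acute
(162,166,380): 162+166 ≤ 380, not a triangle
(55,294,260): 55²+260² = 70625 < 86436 = 294² → obtuse
1 of the 6 is acute.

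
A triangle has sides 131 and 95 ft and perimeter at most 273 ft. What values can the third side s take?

Triangle inequality alone gives 36 < s < 226.
The perimeter condition gives s ≤ 273 − 131 − 95 = 47.
Intersecting the two: 36 < s ≤ 47.

36 < s ≤ 47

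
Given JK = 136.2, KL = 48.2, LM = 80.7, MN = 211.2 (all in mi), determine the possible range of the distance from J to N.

The maximum is all hops collinear in one direction: 136.2 + 48.2 + 80.7 + 211.2 = 476.3.
The longest hop is 211.2; the others sum to 265.1. Since 211.2 ≤ 265.1, the path can fold back on itself completely, so the minimum distance is 0.

0 ≤ JN ≤ 476.3 mi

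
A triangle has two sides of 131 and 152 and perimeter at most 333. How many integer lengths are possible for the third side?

29

Triangle inequality: 21 < x < 283. Perimeter ≤ 333 gives x ≤ 333 − 131 − 152 = 50.
So 21 < x ≤ 50; integers 22 through 50: 29 values.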